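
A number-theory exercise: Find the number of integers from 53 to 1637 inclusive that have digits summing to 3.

12

The integers in [53, 1637] that have digits summing to 3: 102, 111, 120, 201, 210, 300, …, 1110, 1200.
12 qualify.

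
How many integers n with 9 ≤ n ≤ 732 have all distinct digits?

The integers in [9, 732] that have all distinct digits: 9, 10, 12, 13, 14, 15, …, 731, 732.
541 qualify.

541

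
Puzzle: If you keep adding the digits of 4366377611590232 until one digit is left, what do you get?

2

4+3+6+6+3+7+7+6+1+1+5+9+0+2+3+2 = 65
6+5 = 11
1+1 = 2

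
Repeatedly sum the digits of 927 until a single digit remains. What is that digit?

9+2+7 = 18
1+8 = 9

9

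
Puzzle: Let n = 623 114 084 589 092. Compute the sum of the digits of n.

6+2+3+1+1+4+0+8+4+5+8+9+0+9+2 = 62

62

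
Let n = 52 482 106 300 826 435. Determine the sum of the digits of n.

59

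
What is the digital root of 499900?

4+9+9+9+0+0 = 31
3+1 = 4
(Equivalently, 499900 mod 9 = 4.)

4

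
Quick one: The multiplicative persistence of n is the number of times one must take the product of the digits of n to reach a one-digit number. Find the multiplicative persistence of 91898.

3

91898 → 5184 → 160 → 0 (3 steps)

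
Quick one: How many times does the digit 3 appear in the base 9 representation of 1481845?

1

1481845 in base 9 is 2707634.
The digit 3 appears 1 time.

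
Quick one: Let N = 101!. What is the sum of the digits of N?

639

101! = 9425947759838359420851623124482936749562312794702543768327889353416977599316221476503087861591808346911623490003549599583369706302603264000000000000000000000000
Sum of its 160 digits: 639.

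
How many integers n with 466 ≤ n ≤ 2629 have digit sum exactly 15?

The integers in [466, 2629] that have digit sum exactly 15: 474, 483, 492, 519, 528, 537, …, 2616, 2625.
173 qualify.

173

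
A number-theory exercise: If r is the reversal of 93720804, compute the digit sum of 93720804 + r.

Reversal of 93720804 is 40802739; 93720804 + 40802739 = 134523543.
Digit sum of 134523543: 1+3+4+5+2+3+5+4+3 = 30.

30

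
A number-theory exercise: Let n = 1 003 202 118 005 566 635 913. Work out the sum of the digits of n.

1+0+0+3+2+0+2+1+1+8+0+0+5+5+6+6+6+3+5+9+1+3 = 67

67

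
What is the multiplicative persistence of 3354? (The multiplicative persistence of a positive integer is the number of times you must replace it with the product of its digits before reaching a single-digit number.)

3354 → 180 → 0 (2 steps)

2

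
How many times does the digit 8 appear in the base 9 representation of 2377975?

2377975 in base 9 is 4423864.
The digit 8 appears 1 time.

1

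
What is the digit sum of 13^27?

118

13^27 = 1192533292512492016559195008117
Sum of its 31 digits: 118.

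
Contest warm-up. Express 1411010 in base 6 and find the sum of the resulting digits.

1411010 in base 6 is 50124242.
Digit sum: 5+0+1+2+4+2+4+2 = 20.

20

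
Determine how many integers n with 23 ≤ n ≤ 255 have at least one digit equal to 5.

The integers in [23, 255] that have at least one digit equal to 5: 25, 35, 45, 50, 51, 52, …, 254, 255.
47 qualify.

47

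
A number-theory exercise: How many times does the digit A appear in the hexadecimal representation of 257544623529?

1

257544623529 in base 16 is 3BF6DB15A9.
The digit A appears 1 time.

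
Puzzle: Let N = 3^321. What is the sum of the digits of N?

3^321 = 1431933221433912343459435510743493220748674559117715541550256824437315960641550425377500316402721134722265221484510890221119247045866928844005034495251203
Sum of its 154 digits: 585.

585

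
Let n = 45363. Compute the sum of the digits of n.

4+5+3+6+3 = 21

21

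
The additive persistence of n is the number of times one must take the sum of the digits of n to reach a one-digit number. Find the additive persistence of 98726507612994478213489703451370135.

2

98726507612994478213489703451370135 → 160 → 7 (2 steps)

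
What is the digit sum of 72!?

72! = 61234458376886086861524070385274672740778091784697328983823014963978384987221689274204160000000000000000
Sum of its 104 digits: 432.

432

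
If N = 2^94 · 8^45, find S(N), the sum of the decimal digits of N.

326

2^94 · 8^45 = 862718293348820473429344482784628181556388621521298319395315527974912
Sum of its 69 digits: 326.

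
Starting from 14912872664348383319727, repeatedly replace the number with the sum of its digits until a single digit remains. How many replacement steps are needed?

14912872664348383319727 → 108 → 9 (2 steps)

2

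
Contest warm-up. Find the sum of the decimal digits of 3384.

18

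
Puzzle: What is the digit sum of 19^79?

496

19^79 = 105083486919184559783716879606324584796844551178384677533033827908602127625096227646841739567639241179
Sum of its 102 digits: 496.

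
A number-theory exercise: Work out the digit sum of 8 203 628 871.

8+2+0+3+6+2+8+8+7+1 = 45

45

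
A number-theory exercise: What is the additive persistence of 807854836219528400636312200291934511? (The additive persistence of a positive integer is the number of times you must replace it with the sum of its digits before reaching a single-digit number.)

3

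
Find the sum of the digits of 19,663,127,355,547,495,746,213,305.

1+9+6+6+3+1+2+7+3+5+5+5+4+7+4+9+5+7+4+6+2+1+3+3+0+5 = 113

113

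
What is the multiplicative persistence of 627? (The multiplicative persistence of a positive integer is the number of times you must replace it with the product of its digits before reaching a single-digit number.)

3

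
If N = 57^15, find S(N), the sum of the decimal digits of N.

126

57^15 = 217832579906859702436109193
Sum of its 27 digits: 126.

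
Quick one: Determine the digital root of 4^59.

7

The digital root of n equals n mod 9 (or 9 when 9 | n), so we need 4^59 mod 9.
4^59 ≡ 7 (mod 9), so the digital root is 7.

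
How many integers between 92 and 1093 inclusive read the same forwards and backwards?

92

The integers in [92, 1093] that read the same forwards and backwards: 99, 101, 111, 121, 131, 141, …, 999, 1001.
92 qualify.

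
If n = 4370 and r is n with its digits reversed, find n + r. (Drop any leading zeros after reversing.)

5104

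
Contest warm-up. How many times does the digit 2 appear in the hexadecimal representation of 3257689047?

2

3257689047 in base 16 is C22C63D7.
The digit 2 appears 2 times.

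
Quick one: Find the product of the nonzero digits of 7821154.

7×8×2×1×1×5×4 = 2240

2240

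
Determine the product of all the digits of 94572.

9×4×5×7×2 = 2520

2520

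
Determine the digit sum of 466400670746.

4+6+6+4+0+0+6+7+0+7+4+6 = 50

50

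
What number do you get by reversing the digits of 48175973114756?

Reversing 48175973114756 gives 65741137957184.

65741137957184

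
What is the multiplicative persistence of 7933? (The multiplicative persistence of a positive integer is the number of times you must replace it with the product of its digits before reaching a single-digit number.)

7933 → 567 → 210 → 0 (3 steps)

3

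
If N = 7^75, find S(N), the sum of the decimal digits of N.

262

7^75 = 2411865032257058775038130904326570702735480588505508642005857943
Sum of its 64 digits: 262.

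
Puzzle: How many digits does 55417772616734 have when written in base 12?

13

55417772616734 in base 12 is 6270403B08392, which has 13 digits.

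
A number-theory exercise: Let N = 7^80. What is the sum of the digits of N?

265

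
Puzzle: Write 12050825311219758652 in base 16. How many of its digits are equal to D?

12050825311219758652 in base 16 is A73D21C5C58A363C.
The digit D appears 1 time.

1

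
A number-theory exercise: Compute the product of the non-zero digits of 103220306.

216

1×3×2×2×3×6 = 216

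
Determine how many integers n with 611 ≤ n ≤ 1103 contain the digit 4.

The integers in [611, 1103] that contain the digit 4: 614, 624, 634, 640, 641, 642, …, 1084, 1094.
94 qualify.

94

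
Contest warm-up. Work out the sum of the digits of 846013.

22

8+4+6+0+1+3 = 22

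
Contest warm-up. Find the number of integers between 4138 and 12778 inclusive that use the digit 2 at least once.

The integers in [4138, 12778] that use the digit 2 at least once: 4142, 4152, 4162, 4172, 4182, 4192, …, 12777, 12778.
2915 qualify.

2915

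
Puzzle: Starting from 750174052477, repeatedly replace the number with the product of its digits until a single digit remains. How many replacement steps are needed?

750174052477 → 0 (1 step)

1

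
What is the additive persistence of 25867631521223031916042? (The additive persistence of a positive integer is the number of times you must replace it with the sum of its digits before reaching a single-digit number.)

3

25867631521223031916042 → 79 → 16 → 7 (3 steps)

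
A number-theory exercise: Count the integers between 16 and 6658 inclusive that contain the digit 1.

2558

The integers in [16, 6658] that contain the digit 1: 16, 17, 18, 19, 21, 31, …, 6641, 6651.
2558 qualify.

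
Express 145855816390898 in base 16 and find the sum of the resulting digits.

98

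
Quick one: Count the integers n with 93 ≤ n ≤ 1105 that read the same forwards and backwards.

92

The integers in [93, 1105] that read the same forwards and backwards: 99, 101, 111, 121, 131, 141, …, 999, 1001.
92 qualify.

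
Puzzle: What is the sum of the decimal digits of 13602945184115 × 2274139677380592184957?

167

13602945184115 × 2274139677380592184957 = 30934997372429166260327628498358055
Sum of its 35 digits: 167.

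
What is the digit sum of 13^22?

13^22 = 3211838877954855105157369
Sum of its 25 digits: 121.

121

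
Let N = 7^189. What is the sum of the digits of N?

703

7^189 = 5290900114688003880913929262431876014847986380655669744284715863995739103511564781266088714863127732599055455273608421617379187160310202302336814279024706709607
Sum of its 160 digits: 703.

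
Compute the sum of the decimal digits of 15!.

45

15! = 1307674368000
Sum of its 13 digits: 45.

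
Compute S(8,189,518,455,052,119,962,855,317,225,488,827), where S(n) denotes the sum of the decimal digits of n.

164

8+1+8+9+5+1+8+4+5+5+0+5+2+1+1+9+9+6+2+8+5+5+3+1+7+2+2+5+4+8+8+8+2+7 = 164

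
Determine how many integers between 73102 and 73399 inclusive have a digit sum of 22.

27

The integers in [73102, 73399] that have a digit sum of 22: 73129, 73138, 73147, 73156, 73165, 73174, …, 73381, 73390.
27 qualify.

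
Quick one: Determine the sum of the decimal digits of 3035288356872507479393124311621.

128

3+0+3+5+2+8+8+3+5+6+8+7+2+5+0+7+4+7+9+3+9+3+1+2+4+3+1+1+6+2+1 = 128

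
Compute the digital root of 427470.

4+2+7+4+7+0 = 24
2+4 = 6

6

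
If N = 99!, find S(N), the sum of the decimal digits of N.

648

99! = 933262154439441526816992388562667004907159682643816214685929638952175999932299156089414639761565182862536979208272237582511852109168640000000000000000000000
Sum of its 156 digits: 648.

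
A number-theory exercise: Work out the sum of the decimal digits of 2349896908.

58

2+3+4+9+8+9+6+9+0+8 = 58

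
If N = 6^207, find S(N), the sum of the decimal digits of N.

6^207 = 119483745853043702469501963232199443537166897419554352935246431440779773046402351262042978398494178788880592310479449080358069181569533541772011788739673835175936
Sum of its 162 digits: 756.

756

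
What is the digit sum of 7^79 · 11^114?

862

7^79 · 11^114 = 303047893226857579180940791067705810658884621039542536235525369992892400988582496519085821055491005668790420873992557517185824229224113513766434730242570939604283528012732696889879862463
Sum of its 186 digits: 862.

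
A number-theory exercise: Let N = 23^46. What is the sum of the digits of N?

274

23^46 = 435993943892672664200353461405376235401663658494141675420261489
Sum of its 63 digits: 274.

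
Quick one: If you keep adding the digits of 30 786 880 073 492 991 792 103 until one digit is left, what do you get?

7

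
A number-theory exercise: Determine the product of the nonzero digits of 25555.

2×5×5×5×5 = 1250

1250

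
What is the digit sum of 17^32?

172

17^32 = 2367911594760467245844106297320951247361
Sum of its 40 digits: 172.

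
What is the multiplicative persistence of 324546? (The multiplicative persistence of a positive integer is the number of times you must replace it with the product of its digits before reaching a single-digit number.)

2

324546 → 2880 → 0 (2 steps)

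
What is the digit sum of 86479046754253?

70

8+6+4+7+9+0+4+6+7+5+4+2+5+3 = 70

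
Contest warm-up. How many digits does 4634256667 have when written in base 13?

9

4634256667 in base 13 is 58B152911, which has 9 digits.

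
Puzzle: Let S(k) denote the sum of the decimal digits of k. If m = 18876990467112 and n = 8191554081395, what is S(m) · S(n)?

S(18876990467112) = 1+8+8+7+6+9+9+0+4+6+7+1+1+2 = 69.
S(8191554081395) = 8+1+9+1+5+5+4+0+8+1+3+9+5 = 59.
69 · 59 = 4071.

4071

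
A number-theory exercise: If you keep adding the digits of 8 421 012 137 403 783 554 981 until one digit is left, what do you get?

8+4+2+1+0+1+2+1+3+7+4+0+3+7+8+3+5+5+4+9+8+1 = 86
8+6 = 14
1+4 = 5

5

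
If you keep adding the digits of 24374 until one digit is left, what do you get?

2

2+4+3+7+4 = 20
2+0 = 2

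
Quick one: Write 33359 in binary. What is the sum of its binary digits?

33359 in base 2 is 1000001001001111.
Digit sum: 1+0+0+0+0+0+1+0+0+1+0+0+1+1+1+1 = 7.

7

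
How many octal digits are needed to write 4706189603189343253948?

24

4706189603189343253948 in base 8 is 776176001332167127372674, which has 24 digits.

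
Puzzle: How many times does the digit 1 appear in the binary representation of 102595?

102595 in base 2 is 11001000011000011.
The digit 1 appears 7 times.

7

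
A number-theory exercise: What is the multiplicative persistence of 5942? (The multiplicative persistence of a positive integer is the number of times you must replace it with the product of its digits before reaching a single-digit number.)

5942 → 360 → 0 (2 steps)

2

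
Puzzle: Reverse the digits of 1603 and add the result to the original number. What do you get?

4664

Reverse of 1603 is 3061.
1603 + 3061 = 4664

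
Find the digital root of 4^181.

4

The digital root of n equals n mod 9 (or 9 when 9 | n), so we need 4^181 mod 9.
4^181 ≡ 4 (mod 9), so the digital root is 4.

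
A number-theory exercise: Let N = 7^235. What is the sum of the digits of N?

7^235 = 3963139900210561731523398928530637298094788065266356809017937107449348934442416116515113446249031497473582567399518465936555383233938368079497625966988611738127819219623828439774036655232918838785943
Sum of its 199 digits: 952.

952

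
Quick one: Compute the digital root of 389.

2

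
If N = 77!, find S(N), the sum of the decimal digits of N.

77! = 145183092028285869634070784086308284983740379224208358846781574688061991349156420080065207861248000000000000000000
Sum of its 114 digits: 432.

432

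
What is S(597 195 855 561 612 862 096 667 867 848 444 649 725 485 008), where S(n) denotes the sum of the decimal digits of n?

236

5+9+7+1+9+5+8+5+5+5+6+1+6+1+2+8+6+2+0+9+6+6+6+7+8+6+7+8+4+8+4+4+4+6+4+9+7+2+5+4+8+5+0+0+8 = 236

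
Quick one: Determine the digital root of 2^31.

2

The digital root of n equals n mod 9 (or 9 when 9 | n), so we need 2^31 mod 9.
2^31 ≡ 2 (mod 9), so the digital root is 2.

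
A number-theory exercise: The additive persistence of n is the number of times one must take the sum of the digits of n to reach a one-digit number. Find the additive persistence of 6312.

2

6312 → 12 → 3 (2 steps)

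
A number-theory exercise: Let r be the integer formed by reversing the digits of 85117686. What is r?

68671158

Reversing 85117686 gives 68671158.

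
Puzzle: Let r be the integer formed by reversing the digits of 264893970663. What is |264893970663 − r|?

Reverse of 264893970663 is 366079398462.
|264893970663 − 366079398462| = 101185427799

101185427799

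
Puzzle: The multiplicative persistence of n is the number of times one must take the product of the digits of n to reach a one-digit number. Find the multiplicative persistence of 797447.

5

797447 → 49392 → 1944 → 144 → 16 → 6 (5 steps)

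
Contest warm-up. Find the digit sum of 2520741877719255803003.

2+5+2+0+7+4+1+8+7+7+7+1+9+2+5+5+8+0+3+0+0+3 = 86

86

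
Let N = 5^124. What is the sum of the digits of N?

382

5^124 = 470197740328915003187494614888898271127466222708835008603500682511366903781890869140625
Sum of its 87 digits: 382.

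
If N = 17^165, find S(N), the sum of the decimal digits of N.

989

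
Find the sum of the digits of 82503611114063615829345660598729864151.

8+2+5+0+3+6+1+1+1+1+4+0+6+3+6+1+5+8+2+9+3+4+5+6+6+0+5+9+8+7+2+9+8+6+4+1+5+1 = 161

161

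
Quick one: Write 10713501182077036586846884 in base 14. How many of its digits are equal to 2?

2

10713501182077036586846884 in base 14 is 9209403D1AB095A3CD6828.
The digit 2 appears 2 times.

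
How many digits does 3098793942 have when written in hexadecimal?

8

3098793942 in base 16 is B8B3D7D6, which has 8 digits.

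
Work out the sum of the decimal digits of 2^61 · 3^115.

2^61 · 3^115 = 17051949125690101800477608142057080781360428131322542807481088202153918464
Sum of its 74 digits: 279.

279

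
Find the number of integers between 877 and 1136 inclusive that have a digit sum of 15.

12

The integers in [877, 1136] that have a digit sum of 15: 906, 915, 924, 933, 942, 951, …, 1086, 1095.
12 qualify.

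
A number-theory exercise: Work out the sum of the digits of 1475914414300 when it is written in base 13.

1475914414300 in base 13 is A9241482651.
Digit sum: 10+9+2+4+1+4+8+2+6+5+1 = 52.

52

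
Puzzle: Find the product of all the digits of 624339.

6×2×4×3×3×9 = 3888

3888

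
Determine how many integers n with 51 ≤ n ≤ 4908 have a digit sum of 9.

180

The integers in [51, 4908] that have a digit sum of 9: 54, 63, 72, 81, 90, 108, …, 4410, 4500.
180 qualify.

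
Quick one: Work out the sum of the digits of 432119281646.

4+3+2+1+1+9+2+8+1+6+4+6 = 47

47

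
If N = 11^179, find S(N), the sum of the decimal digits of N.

11^179 = 2566200843091914322487084161636278546952011658573820075817569601045039918708733145287293678025035968237109867148345791116199649672551917632750860148192984439962122532585070633436316283891
Sum of its 187 digits: 833.

833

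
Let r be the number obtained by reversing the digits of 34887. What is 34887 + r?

Reverse of 34887 is 78843.
34887 + 78843 = 113730

113730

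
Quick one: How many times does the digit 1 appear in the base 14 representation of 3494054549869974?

3494054549869974 in base 14 is 458B71DD1D0806.
The digit 1 appears 2 times.

2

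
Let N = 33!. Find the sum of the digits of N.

144

33! = 8683317618811886495518194401280000000
Sum of its 37 digits: 144.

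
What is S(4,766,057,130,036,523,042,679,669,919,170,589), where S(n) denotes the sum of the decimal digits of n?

156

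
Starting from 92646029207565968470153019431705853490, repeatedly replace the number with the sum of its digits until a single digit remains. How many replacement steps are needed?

92646029207565968470153019431705853490 → 165 → 12 → 3 (3 steps)

3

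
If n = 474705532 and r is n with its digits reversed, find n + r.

Reverse of 474705532 is 235507474.
474705532 + 235507474 = 710213006

710213006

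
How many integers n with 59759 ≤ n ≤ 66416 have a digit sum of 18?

The integers in [59759, 66416] that have a digit sum of 18: 60039, 60048, 60057, 60066, 60075, 60084, …, 66402, 66411.
365 qualify.

365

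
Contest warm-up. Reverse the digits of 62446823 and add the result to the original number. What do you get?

95311249

Reverse of 62446823 is 32864426.
62446823 + 32864426 = 95311249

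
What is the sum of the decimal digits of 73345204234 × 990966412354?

73345204234 × 990966412354 = 72682633903138390706836
Sum of its 23 digits: 103.

103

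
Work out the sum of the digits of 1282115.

1+2+8+2+1+1+5 = 20

20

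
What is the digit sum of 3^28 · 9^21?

144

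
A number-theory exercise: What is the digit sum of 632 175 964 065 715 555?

82

6+3+2+1+7+5+9+6+4+0+6+5+7+1+5+5+5+5 = 82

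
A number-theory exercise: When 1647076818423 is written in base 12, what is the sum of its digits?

1647076818423 in base 12 is 22726A83B133.
Digit sum: 2+2+7+2+6+10+8+3+11+1+3+3 = 58.

58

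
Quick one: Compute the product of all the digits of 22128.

2×2×1×2×8 = 64

64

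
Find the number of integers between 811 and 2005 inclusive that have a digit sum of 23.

The integers in [811, 2005] that have a digit sum of 23: 869, 878, 887, 896, 959, 968, …, 1985, 1994.
30 qualify.

30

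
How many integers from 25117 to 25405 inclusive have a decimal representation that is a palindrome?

3

The integers in [25117, 25405] that have a decimal representation that is a palindrome: 25152, 25252, 25352.
3 qualify.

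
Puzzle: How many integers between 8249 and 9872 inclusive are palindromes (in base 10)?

The integers in [8249, 9872] that are palindromes (in base 10): 8338, 8448, 8558, 8668, 8778, 8888, …, 9669, 9779.
15 qualify.

15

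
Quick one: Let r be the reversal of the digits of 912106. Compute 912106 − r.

Reverse of 912106 is 601219.
912106 − 601219 = 310887

310887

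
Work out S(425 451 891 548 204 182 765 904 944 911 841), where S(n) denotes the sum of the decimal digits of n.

4+2+5+4+5+1+8+9+1+5+4+8+2+0+4+1+8+2+7+6+5+9+0+4+9+4+4+9+1+1+8+4+1 = 145

145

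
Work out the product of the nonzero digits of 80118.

8×1×1×8 = 64

64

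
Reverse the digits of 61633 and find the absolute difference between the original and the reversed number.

28017

Reverse of 61633 is 33616.
|61633 − 33616| = 28017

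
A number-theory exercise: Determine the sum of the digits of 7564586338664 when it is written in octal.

7564586338664 in base 8 is 156050436644550.
Digit sum: 1+5+6+0+5+0+4+3+6+6+4+4+5+5+0 = 54.

54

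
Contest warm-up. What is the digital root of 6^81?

The digital root of n equals n mod 9 (or 9 when 9 | n), so we need 6^81 mod 9.
6^81 ≡ 0 (mod 9), so the digital root is 9.

9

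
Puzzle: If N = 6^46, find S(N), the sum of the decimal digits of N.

6^46 = 623673825204293256669089197883129856
Sum of its 36 digits: 180.

180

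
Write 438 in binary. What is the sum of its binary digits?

6

438 in base 2 is 110110110.
Digit sum: 1+1+0+1+1+0+1+1+0 = 6.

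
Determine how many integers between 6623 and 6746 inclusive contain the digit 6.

The integers in [6623, 6746] that contain the digit 6: 6623, 6624, 6625, 6626, 6627, 6628, …, 6745, 6746.
124 qualify.

124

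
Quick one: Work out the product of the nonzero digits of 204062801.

2×4×6×2×8×1 = 768

768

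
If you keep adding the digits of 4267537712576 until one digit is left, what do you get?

4+2+6+7+5+3+7+7+1+2+5+7+6 = 62
6+2 = 8

8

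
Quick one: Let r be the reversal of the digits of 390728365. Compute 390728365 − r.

-173098728

Reverse of 390728365 is 563827093.
390728365 − 563827093 = -173098728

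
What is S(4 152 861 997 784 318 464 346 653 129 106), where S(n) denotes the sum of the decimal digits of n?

4+1+5+2+8+6+1+9+9+7+7+8+4+3+1+8+4+6+4+3+4+6+6+5+3+1+2+9+1+0+6 = 143

143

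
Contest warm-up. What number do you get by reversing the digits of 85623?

32658

Reversing 85623 gives 32658.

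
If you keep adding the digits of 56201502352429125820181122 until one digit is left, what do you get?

7

5+6+2+0+1+5+0+2+3+5+2+4+2+9+1+2+5+8+2+0+1+8+1+1+2+2 = 79
7+9 = 16
1+6 = 7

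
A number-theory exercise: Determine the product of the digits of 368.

144

3×6×8 = 144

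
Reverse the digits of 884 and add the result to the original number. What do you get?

Reverse of 884 is 488.
884 + 488 = 1372

1372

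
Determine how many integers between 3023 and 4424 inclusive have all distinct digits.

720

The integers in [3023, 4424] that have all distinct digits: 3024, 3025, 3026, 3027, 3028, 3029, …, 4397, 4398.
720 qualify.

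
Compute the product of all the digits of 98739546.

9×8×7×3×9×5×4×6 = 1632960

1632960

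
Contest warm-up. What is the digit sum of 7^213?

7^213 = 1013637159083507850038921284911007518863801117175739010700530821703187155033523206896465411391953246830596470237870998398260299089794677303343871925293187144429959161982782729850407
Sum of its 181 digits: 793.

793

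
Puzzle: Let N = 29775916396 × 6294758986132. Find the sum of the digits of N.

29775916396 × 6294758986132 = 187432217304036155420272
Sum of its 24 digits: 79.

79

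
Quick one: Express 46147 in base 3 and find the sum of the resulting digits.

46147 in base 3 is 2100022011.
Digit sum: 2+1+0+0+0+2+2+0+1+1 = 9.

9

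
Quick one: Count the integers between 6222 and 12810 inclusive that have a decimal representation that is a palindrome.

66

The integers in [6222, 12810] that have a decimal representation that is a palindrome: 6226, 6336, 6446, 6556, 6666, 6776, …, 12621, 12721.
66 qualify.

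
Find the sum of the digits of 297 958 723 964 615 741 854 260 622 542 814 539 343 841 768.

2+9+7+9+5+8+7+2+3+9+6+4+6+1+5+7+4+1+8+5+4+2+6+0+6+2+2+5+4+2+8+1+4+5+3+9+3+4+3+8+4+1+7+6+8 = 215

215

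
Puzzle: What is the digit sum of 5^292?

5^292 = 1256727927116217997592517620476486564601655171199859088668556573999898945208759259253785058313556979782958994320673760899370987164268728039118723794971894643776794998901724653705969103612005710601806640625
Sum of its 205 digits: 1039.

1039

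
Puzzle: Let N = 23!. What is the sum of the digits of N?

23! = 25852016738884976640000
Sum of its 23 digits: 99.

99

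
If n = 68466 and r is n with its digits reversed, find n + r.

134952

Reverse of 68466 is 66486.
68466 + 66486 = 134952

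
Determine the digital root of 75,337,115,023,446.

6

7+5+3+3+7+1+1+5+0+2+3+4+4+6 = 51
5+1 = 6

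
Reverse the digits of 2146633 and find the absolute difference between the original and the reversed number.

1219779

Reverse of 2146633 is 3366412.
|2146633 − 3366412| = 1219779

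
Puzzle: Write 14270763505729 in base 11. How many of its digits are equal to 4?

1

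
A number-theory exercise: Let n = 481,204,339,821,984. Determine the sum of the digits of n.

66

4+8+1+2+0+4+3+3+9+8+2+1+9+8+4 = 66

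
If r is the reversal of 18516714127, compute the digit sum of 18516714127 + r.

59

Reversal of 18516714127 is 72141761581; 18516714127 + 72141761581 = 90658475708.
Digit sum of 90658475708: 9+0+6+5+8+4+7+5+7+0+8 = 59.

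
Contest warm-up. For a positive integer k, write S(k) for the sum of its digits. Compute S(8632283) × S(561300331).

S(8632283) = 8+6+3+2+2+8+3 = 32.
S(561300331) = 5+6+1+3+0+0+3+3+1 = 22.
32 · 22 = 704.

704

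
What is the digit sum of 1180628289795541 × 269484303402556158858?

141

1180628289795541 × 269484303402556158858 = 318160792252902568272105663136052178
Sum of its 36 digits: 141.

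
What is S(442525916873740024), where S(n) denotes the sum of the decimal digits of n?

4+4+2+5+2+5+9+1+6+8+7+3+7+4+0+0+2+4 = 73

73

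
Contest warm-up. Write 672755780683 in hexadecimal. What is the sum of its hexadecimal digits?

88

672755780683 in base 16 is 9CA35E8C4B.
Digit sum: 9+12+10+3+5+14+8+12+4+11 = 88.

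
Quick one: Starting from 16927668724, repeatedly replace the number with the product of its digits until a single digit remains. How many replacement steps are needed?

3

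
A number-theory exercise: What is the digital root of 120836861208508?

4

1+2+0+8+3+6+8+6+1+2+0+8+5+0+8 = 58
5+8 = 13
1+3 = 4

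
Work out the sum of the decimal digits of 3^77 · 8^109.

3^77 · 8^109 = 1496735968823410614437617570045978102674410347347638908059383519581058615267997917119554137214818213967965895142671740495319224983486464
Sum of its 136 digits: 639.

639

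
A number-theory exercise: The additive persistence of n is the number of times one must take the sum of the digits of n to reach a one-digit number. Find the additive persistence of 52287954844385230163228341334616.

52287954844385230163228341334616 → 132 → 6 (2 steps)

2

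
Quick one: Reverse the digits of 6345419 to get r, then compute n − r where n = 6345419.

-2800017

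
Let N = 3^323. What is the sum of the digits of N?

702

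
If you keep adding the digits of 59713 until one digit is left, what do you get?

7

5+9+7+1+3 = 25
2+5 = 7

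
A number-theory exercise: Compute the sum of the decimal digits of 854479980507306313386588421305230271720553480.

184

8+5+4+4+7+9+9+8+0+5+0+7+3+0+6+3+1+3+3+8+6+5+8+8+4+2+1+3+0+5+2+3+0+2+7+1+7+2+0+5+5+3+4+8+0 = 184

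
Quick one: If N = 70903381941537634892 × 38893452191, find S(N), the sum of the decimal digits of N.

70903381941537634892 × 38893452191 = 2757677295723406759699215448372
Sum of its 31 digits: 160.

160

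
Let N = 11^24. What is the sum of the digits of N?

11^24 = 9849732675807611094711841
Sum of its 25 digits: 118.

118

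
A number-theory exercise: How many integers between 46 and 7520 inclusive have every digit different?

4016

The integers in [46, 7520] that have every digit different: 46, 47, 48, 49, 50, 51, …, 7519, 7520.
4016 qualify.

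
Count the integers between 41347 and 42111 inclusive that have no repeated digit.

The integers in [41347, 42111] that have no repeated digit: 41350, 41352, 41356, 41357, 41358, 41359, …, 42108, 42109.
288 qualify.

288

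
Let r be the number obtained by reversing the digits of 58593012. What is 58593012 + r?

79632597

Reverse of 58593012 is 21039585.
58593012 + 21039585 = 79632597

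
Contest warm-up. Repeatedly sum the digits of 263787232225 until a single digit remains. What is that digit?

4

2+6+3+7+8+7+2+3+2+2+2+5 = 49
4+9 = 13
1+3 = 4
(Equivalently, 263787232225 mod 9 = 4.)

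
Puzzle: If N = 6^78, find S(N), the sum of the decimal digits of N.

270

6^78 = 4963608617944918181428679924706605506341271472266715087241216
Sum of its 61 digits: 270.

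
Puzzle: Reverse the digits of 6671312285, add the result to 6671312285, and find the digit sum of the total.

37

Reversal of 6671312285 is 5822131766; 6671312285 + 5822131766 = 12493444051.
Digit sum of 12493444051: 1+2+4+9+3+4+4+4+0+5+1 = 37.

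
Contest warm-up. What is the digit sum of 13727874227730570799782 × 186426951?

180

13727874227730570799782 × 186426951 = 2559245735987289963692989724682
Sum of its 31 digits: 180.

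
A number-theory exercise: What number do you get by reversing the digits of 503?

305

Reversing 503 gives 305.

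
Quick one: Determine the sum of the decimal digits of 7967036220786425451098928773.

137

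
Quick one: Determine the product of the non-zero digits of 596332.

4860

5×9×6×3×3×2 = 4860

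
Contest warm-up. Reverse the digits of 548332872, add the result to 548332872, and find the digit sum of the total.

Reversal of 548332872 is 278233845; 548332872 + 278233845 = 826566717.
Digit sum of 826566717: 8+2+6+5+6+6+7+1+7 = 48.

48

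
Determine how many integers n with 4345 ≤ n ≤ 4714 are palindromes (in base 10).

The integers in [4345, 4714] that are palindromes (in base 10): 4444, 4554, 4664.
3 qualify.

3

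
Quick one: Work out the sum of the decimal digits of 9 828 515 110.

40

9+8+2+8+5+1+5+1+1+0 = 40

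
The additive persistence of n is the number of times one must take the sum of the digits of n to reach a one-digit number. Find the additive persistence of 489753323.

2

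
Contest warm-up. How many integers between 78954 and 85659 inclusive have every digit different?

2264

The integers in [78954, 85659] that have every digit different: 78954, 78956, 78960, 78961, 78962, 78963, …, 85647, 85649.
2264 qualify.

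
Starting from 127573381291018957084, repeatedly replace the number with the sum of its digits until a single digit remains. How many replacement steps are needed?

127573381291018957084 → 91 → 10 → 1 (3 steps)

3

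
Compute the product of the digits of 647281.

2688

6×4×7×2×8×1 = 2688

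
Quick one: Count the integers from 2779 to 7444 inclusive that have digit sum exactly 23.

233

The integers in [2779, 7444] that have digit sum exactly 23: 2786, 2795, 2849, 2858, 2867, 2876, …, 7394, 7439.
233 qualify.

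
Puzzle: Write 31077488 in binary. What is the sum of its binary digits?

12

31077488 in base 2 is 1110110100011010001110000.
Digit sum: 1+1+1+0+1+1+0+1+0+0+0+1+1+0+1+0+0+0+1+1+1+0+0+0+0 = 12.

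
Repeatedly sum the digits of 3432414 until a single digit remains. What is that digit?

3+4+3+2+4+1+4 = 21
2+1 = 3
(Equivalently, 3432414 mod 9 = 3.)

3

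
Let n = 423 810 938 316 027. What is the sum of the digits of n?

57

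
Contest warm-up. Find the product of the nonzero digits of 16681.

288

1×6×6×8×1 = 288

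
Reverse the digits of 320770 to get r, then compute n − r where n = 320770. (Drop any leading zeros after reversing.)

243747

Reverse of 320770 is 77023.
320770 − 77023 = 243747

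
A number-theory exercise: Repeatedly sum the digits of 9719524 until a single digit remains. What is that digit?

1

9+7+1+9+5+2+4 = 37
3+7 = 10
1+0 = 1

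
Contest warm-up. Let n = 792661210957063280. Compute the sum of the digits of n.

7+9+2+6+6+1+2+1+0+9+5+7+0+6+3+2+8+0 = 74

74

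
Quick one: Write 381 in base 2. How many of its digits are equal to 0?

381 in base 2 is 101111101.
The digit 0 appears 2 times.

2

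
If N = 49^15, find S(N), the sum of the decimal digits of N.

118

49^15 = 22539340290692258087863249
Sum of its 26 digits: 118.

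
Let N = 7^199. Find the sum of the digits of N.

7^199 = 1494548327330622453574128515973830522831312650024319094278591440576446538203466035967768944987052007184723606893220902024866168620526227312592964895334259504948208017143
Sum of its 169 digits: 718.

718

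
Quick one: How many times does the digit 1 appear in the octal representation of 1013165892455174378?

3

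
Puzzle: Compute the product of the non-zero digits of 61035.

90

6×1×3×5 = 90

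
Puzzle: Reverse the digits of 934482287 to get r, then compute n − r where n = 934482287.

Reverse of 934482287 is 782284439.
934482287 − 782284439 = 152197848

152197848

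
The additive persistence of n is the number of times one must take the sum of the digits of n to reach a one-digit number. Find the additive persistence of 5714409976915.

5714409976915 → 67 → 13 → 4 (3 steps)

3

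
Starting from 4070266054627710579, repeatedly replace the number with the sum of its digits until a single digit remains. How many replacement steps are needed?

3

4070266054627710579 → 78 → 15 → 6 (3 steps)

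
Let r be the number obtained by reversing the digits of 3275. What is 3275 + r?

8998

Reverse of 3275 is 5723.
3275 + 5723 = 8998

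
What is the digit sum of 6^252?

6^252 = 12419814137650896228442719069118290173593297438531006496813884038012559924882627169481124466971502406245888423435851377342646953060347874161072534390156844985824832129324677087893991251547349057536
Sum of its 197 digits: 891.

891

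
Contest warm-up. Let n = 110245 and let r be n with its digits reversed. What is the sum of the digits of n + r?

Reversal of 110245 is 542011; 110245 + 542011 = 652256.
Digit sum of 652256: 6+5+2+2+5+6 = 26.

26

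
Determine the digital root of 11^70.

The digital root of n equals n mod 9 (or 9 when 9 | n), so we need 11^70 mod 9.
11^70 ≡ 7 (mod 9), so the digital root is 7.

7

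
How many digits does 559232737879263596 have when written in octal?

20

559232737879263596 in base 8 is 37026263312004004554, which has 20 digits.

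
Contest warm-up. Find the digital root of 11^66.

1

The digital root of n equals n mod 9 (or 9 when 9 | n), so we need 11^66 mod 9.
11^66 ≡ 1 (mod 9), so the digital root is 1.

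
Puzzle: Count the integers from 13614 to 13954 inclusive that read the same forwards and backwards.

The integers in [13614, 13954] that read the same forwards and backwards: 13631, 13731, 13831, 13931.
4 qualify.

4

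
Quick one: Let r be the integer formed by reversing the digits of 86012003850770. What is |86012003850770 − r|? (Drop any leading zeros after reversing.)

78306173829702

Reverse of 86012003850770 is 7705830021068.
|86012003850770 − 7705830021068| = 78306173829702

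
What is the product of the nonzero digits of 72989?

9072

7×2×9×8×9 = 9072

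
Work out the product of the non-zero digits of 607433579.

476280

6×7×4×3×3×5×7×9 = 476280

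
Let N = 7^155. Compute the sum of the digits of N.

589

7^155 = 97767880938785735581424430925004153408808081132832956331871522058261888829790438024487673220578000207467771702140266989828486321943
Sum of its 131 digits: 589.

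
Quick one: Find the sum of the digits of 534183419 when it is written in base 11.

534183419 in base 11 is 254594A00.
Digit sum: 2+5+4+5+9+4+10+0+0 = 39.

39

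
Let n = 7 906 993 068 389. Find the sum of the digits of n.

77

7+9+0+6+9+9+3+0+6+8+3+8+9 = 77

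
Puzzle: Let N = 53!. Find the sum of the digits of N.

279

53! = 4274883284060025564298013753389399649690343788366813724672000000000000
Sum of its 70 digits: 279.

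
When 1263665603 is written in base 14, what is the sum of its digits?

70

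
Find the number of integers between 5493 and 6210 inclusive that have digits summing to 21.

The integers in [5493, 6210] that have digits summing to 21: 5493, 5529, 5538, 5547, 5556, 5565, …, 6186, 6195.
54 qualify.

54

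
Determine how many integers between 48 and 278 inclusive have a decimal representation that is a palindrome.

The integers in [48, 278] that have a decimal representation that is a palindrome: 55, 66, 77, 88, 99, 101, …, 262, 272.
23 qualify.

23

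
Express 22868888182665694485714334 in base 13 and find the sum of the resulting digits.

142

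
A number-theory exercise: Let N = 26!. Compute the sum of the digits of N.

81

26! = 403291461126605635584000000
Sum of its 27 digits: 81.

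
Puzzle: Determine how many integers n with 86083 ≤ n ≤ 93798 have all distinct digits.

2274

The integers in [86083, 93798] that have all distinct digits: 86091, 86092, 86093, 86094, 86095, 86097, …, 93785, 93786.
2274 qualify.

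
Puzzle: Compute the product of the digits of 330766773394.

3×3×0×7×6×6×7×7×3×3×9×4 = 0

0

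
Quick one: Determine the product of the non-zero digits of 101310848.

768

1×1×3×1×8×4×8 = 768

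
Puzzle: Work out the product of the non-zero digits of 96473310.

13608

9×6×4×7×3×3×1 = 13608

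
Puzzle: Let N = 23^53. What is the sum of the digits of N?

23^53 = 1484483274903662123910649371787557388904646690575971276894120737141310583
Sum of its 73 digits: 335.

335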